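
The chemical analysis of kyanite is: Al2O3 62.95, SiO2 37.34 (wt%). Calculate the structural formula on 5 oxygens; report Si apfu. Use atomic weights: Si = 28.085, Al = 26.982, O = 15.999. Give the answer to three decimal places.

62.95 wt% Al2O3 ÷ 101.961 g/mol = 0.61739 mol, giving 1.23478 Al and 1.85217 O.
37.34 wt% SiO2 ÷ 60.083 g/mol = 0.62147 mol, giving 0.62147 Si and 1.24294 O.
Oxygen sums to 3.09511; scaling by 5/3.09511 = 1.61545 puts the formula on 5 O.
Si: 0.62147 × 1.61545 = 1.004 atoms per formula unit.

1.004 Si apfu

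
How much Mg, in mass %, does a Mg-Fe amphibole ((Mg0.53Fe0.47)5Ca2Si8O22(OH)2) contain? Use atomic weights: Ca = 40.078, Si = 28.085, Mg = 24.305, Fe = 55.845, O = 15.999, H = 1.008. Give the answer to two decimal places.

7.27 mass %

M((Mg0.53Fe0.47)5Ca2Si8O22(OH)2) = 886.472 g/mol.
Mg contributes 2.65 × 24.305 = 64.408 g per mole.
64.408/886.472 = 0.0727 → 7.27%.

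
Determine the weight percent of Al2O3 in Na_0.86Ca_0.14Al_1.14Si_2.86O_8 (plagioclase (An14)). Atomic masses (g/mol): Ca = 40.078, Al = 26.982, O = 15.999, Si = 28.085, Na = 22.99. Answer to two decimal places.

M(Na_0.86Ca_0.14Al_1.14Si_2.86O_8) = 264.457 g/mol; M(Al2O3) = 101.961 g/mol.
Moles Al2O3 per formula unit = 1.14 Al ÷ 2 = 0.5700.
Al2O3 fraction = (0.5700 × 101.961) / 264.457 = 58.118/264.457 = 0.2198.

21.98 wt%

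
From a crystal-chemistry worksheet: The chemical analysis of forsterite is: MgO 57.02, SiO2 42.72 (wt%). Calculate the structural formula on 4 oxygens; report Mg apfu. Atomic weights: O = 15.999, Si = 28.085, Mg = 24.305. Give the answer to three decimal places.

MgO (M=40.304): mol = 1.41475; Mg = 1.41475, O = 1.41475.
SiO2 (M=60.083): mol = 0.71102; Si = 0.71102, O = 1.42204.
ΣO = 2.83679; factor = 4/ΣO = 1.41004.
Mg apfu = 1.41475 × 1.41004 = 1.995.

1.995 Mg apfu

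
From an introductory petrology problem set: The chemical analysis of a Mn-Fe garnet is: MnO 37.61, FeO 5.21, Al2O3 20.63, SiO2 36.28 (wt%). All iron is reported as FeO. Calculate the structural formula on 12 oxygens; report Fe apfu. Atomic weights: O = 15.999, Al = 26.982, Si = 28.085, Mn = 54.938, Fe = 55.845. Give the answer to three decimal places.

MnO (M=70.937): mol = 0.53019; Mn = 0.53019, O = 0.53019.
FeO (M=71.844): mol = 0.07252; Fe = 0.07252, O = 0.07252.
Al2O3 (M=101.961): mol = 0.20233; Al = 0.40466, O = 0.60699.
SiO2 (M=60.083): mol = 0.60383; Si = 0.60383, O = 1.20766.
ΣO = 2.41736; factor = 12/ΣO = 4.96409.
Fe apfu = 0.07252 × 4.96409 = 0.360.

0.360 Fe apfu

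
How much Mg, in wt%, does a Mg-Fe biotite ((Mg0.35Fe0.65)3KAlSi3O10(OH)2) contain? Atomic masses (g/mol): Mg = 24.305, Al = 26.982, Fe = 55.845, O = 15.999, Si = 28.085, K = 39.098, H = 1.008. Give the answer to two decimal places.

5.33 wt%

Formula mass = 1.05×24.305 + 1.95×55.845 + 1×39.098 + 1×26.982 + 3×28.085 + 12×15.999 + 2×1.008 = 478.757 g/mol, of which 25.520 g is Mg.
So Mg makes up 25.520/478.757 = 0.0533 of the mass, i.e. 5.33%.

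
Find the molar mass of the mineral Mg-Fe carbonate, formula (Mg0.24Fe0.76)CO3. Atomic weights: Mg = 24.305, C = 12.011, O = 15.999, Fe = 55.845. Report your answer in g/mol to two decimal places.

Mg: 0.24 × 24.305 = 5.8332
Fe: 0.76 × 55.845 = 42.4422
C: 1 × 12.011 = 12.0110
O: 3 × 15.999 = 47.9970
Summing the contributions gives the formula mass.

108.28 g/mol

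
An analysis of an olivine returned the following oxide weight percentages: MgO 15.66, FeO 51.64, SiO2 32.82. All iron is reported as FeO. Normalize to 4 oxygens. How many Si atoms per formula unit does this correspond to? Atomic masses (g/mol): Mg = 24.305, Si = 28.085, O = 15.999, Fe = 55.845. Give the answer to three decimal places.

15.66 wt% MgO ÷ 40.304 g/mol = 0.38855 mol, giving 0.38855 Mg and 0.38855 O.
51.64 wt% FeO ÷ 71.844 g/mol = 0.71878 mol, giving 0.71878 Fe and 0.71878 O.
32.82 wt% SiO2 ÷ 60.083 g/mol = 0.54624 mol, giving 0.54624 Si and 1.09248 O.
Oxygen sums to 2.19981; scaling by 4/2.19981 = 1.81834 puts the formula on 4 O.
Si: 0.54624 × 1.81834 = 0.993 atoms per formula unit.

0.993 Si apfu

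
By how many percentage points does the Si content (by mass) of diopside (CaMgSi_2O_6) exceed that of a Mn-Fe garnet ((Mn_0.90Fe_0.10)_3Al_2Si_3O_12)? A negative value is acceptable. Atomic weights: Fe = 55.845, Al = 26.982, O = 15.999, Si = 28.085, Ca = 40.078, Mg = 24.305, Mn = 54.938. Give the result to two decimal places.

Si in CaMgSi_2O_6: molar mass 216.547 g/mol; 2×28.085 = 56.170 g → 25.94 wt%.
Si in (Mn_0.90Fe_0.10)_3Al_2Si_3O_12: molar mass 495.293 g/mol; 3×28.085 = 84.255 g → 17.01 wt%.
Difference = 25.94 − 17.01 = 8.93 percentage points.

8.93 percentage points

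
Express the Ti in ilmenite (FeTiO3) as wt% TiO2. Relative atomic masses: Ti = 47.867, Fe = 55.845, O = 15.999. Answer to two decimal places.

Formula mass = 151.709 g/mol.
1 Ti → 1.0000 mol TiO2 per formula unit; M(TiO2) = 79.865, so TiO2 mass = 79.865 g.
79.865/151.709 × 100 = 52.64 wt%.

52.64 wt%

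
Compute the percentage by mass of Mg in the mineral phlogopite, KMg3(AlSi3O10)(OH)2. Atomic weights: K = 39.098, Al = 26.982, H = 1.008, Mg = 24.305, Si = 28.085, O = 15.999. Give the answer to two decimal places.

17.47 mass %

M(KMg3(AlSi3O10)(OH)2) = 417.254 g/mol.
Mg contributes 3 × 24.305 = 72.915 g per mole.
72.915/417.254 = 0.1747 → 17.47%.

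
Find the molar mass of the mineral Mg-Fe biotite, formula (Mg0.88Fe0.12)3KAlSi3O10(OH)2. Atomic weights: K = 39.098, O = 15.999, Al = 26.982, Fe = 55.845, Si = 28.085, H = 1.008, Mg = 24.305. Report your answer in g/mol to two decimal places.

428.61 g/mol

Mg: 2.64 × 24.305 = 64.1652
Fe: 0.36 × 55.845 = 20.1042
K: 1 × 39.098 = 39.0980
Al: 1 × 26.982 = 26.9820
Si: 3 × 28.085 = 84.2550
O: 12 × 15.999 = 191.9880
H: 2 × 1.008 = 2.0160
Summing the contributions gives the formula mass.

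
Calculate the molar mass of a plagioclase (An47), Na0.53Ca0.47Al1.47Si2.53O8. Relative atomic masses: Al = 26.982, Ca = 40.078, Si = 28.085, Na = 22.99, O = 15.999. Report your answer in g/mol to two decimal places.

269.73 g/mol

M = 0.53(22.99) + 0.47(40.078) + 1.47(26.982) + 2.53(28.085) + 8(15.999)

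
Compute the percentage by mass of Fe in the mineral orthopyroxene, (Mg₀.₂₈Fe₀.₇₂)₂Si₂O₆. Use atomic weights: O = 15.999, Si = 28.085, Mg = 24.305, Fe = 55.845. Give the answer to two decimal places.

32.66 mass %

M((Mg₀.₂₈Fe₀.₇₂)₂Si₂O₆) = 246.192 g/mol.
Fe contributes 1.44 × 55.845 = 80.417 g per mole.
80.417/246.192 = 0.3266 → 32.66%.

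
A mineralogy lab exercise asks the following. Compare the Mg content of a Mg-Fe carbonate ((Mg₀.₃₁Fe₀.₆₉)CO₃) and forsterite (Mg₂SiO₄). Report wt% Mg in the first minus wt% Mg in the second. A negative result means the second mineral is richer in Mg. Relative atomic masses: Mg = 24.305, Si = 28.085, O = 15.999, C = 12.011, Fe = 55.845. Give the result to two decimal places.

-27.45 percentage points

First mineral: 7.535 g Mg in 106.076 g formula = 7.10 wt% Mg.
Second mineral: 48.610 g Mg in 140.691 g formula = 34.55 wt% Mg.
7.10% − 34.55% gives a difference of -27.45 percentage points.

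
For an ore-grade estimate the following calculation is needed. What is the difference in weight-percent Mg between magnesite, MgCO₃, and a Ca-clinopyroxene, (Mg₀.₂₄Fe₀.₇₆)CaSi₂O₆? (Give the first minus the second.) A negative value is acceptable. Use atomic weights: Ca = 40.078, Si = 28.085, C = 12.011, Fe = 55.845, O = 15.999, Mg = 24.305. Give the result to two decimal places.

26.40 percentage points

First mineral: 24.305 g Mg in 84.313 g formula = 28.83 wt% Mg.
Second mineral: 5.833 g Mg in 240.517 g formula = 2.43 wt% Mg.
28.83% − 2.43% gives a difference of 26.40 percentage points.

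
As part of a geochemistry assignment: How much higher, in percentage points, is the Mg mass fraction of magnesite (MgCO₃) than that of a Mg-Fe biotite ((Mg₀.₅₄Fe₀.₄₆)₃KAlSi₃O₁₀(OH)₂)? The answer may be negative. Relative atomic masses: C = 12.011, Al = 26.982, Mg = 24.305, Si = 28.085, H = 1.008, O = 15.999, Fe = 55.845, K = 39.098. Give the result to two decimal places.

20.28 percentage points

Mg in MgCO₃: molar mass 84.313 g/mol; 1×24.305 = 24.305 g → 28.83 wt%.
Mg in (Mg₀.₅₄Fe₀.₄₆)₃KAlSi₃O₁₀(OH)₂: molar mass 460.779 g/mol; 1.62×24.305 = 39.374 g → 8.55 wt%.
Difference = 28.83 − 8.55 = 20.28 percentage points.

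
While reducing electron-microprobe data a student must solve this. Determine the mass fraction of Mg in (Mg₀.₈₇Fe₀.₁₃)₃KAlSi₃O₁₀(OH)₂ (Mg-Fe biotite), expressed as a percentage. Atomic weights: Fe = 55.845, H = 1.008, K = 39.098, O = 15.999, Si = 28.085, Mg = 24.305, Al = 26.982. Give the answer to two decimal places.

M((Mg₀.₈₇Fe₀.₁₃)₃KAlSi₃O₁₀(OH)₂) = 429.555 g/mol.
Mg contributes 2.61 × 24.305 = 63.436 g per mole.
63.436/429.555 = 0.1477 → 14.77%.

14.77 wt%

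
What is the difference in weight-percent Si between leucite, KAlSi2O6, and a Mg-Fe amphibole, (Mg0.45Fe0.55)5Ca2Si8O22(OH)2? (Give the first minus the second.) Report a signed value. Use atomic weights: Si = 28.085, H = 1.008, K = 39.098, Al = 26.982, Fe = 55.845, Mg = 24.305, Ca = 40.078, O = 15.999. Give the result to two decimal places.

0.75 percentage points

M(KAlSi2O6) = 218.244 g/mol, so wt% Si = 56.170/218.244 × 100 = 25.74%.
M((Mg0.45Fe0.55)5Ca2Si8O22(OH)2) = 899.088 g/mol, so wt% Si = 224.680/899.088 × 100 = 24.99%.
25.74 − 24.99 = 0.75 pp.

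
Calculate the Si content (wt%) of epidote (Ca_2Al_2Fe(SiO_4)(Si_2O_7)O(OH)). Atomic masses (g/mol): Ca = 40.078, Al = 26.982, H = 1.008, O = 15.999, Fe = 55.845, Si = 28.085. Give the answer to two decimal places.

17.44 wt%

Formula mass = 2·40.078 + 2·26.982 + 1·55.845 + 3·28.085 + 13·15.999 + 1·1.008 = 483.215 g/mol, of which 84.255 g is Si.
So Si makes up 84.255/483.215 = 0.1744 of the mass, i.e. 17.44%.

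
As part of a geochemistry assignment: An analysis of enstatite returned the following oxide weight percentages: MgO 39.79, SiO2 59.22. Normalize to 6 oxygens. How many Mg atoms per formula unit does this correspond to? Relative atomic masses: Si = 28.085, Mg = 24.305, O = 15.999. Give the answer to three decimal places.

2.002 Mg apfu

MgO: 39.79/40.304 = 0.98725 mol → 0.98725 mol Mg, 0.98725 mol O.
SiO2: 59.22/60.083 = 0.98564 mol → 0.98564 mol Si, 1.97128 mol O.
Total oxygen = 2.95853 mol. Normalization factor = 6/2.95853 = 2.02803.
Mg per 6 O = 0.98725 × 2.02803 = 2.002.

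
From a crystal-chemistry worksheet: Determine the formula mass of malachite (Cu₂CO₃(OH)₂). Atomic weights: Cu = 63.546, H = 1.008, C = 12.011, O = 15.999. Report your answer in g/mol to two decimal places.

221.11 g/mol

M = 2·63.546 + 1·12.011 + 5·15.999 + 2·1.008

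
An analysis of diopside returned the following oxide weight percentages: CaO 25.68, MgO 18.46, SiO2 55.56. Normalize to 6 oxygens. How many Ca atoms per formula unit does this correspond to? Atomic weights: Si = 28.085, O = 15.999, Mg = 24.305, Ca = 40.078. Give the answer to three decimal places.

CaO: 25.68/56.077 = 0.45794 mol → 0.45794 mol Ca, 0.45794 mol O.
MgO: 18.46/40.304 = 0.45802 mol → 0.45802 mol Mg, 0.45802 mol O.
SiO2: 55.56/60.083 = 0.92472 mol → 0.92472 mol Si, 1.84944 mol O.
Total oxygen = 2.76540 mol. Normalization factor = 6/2.76540 = 2.16967.
Ca per 6 O = 0.45794 × 2.16967 = 0.994.

0.994 Ca apfu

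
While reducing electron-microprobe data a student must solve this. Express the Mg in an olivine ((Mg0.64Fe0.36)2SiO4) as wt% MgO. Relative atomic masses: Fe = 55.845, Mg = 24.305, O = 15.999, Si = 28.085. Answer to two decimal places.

Formula mass = 163.400 g/mol.
1.28 Mg → 1.2800 mol MgO per formula unit; M(MgO) = 40.304, so MgO mass = 51.589 g.
51.589/163.400 × 100 = 31.57 wt%.

31.57 wt%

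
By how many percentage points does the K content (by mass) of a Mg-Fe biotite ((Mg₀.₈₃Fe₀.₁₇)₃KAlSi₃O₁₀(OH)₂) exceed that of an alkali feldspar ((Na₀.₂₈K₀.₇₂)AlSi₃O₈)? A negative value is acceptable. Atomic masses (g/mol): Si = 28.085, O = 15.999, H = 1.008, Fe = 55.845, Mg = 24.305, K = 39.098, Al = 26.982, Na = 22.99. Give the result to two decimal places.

-1.26 percentage points

M((Mg₀.₈₃Fe₀.₁₇)₃KAlSi₃O₁₀(OH)₂) = 433.339 g/mol, so wt% K = 39.098/433.339 × 100 = 9.02%.
M((Na₀.₂₈K₀.₇₂)AlSi₃O₈) = 273.817 g/mol, so wt% K = 28.151/273.817 × 100 = 10.28%.
9.02 − 10.28 = -1.26 pp.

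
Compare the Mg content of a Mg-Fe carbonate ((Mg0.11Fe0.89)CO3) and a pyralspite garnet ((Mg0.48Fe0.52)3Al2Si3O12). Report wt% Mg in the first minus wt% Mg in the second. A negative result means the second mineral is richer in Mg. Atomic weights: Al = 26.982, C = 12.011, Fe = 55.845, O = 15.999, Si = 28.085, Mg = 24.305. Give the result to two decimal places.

-5.36 percentage points

First mineral: 2.674 g Mg in 112.384 g formula = 2.38 wt% Mg.
Second mineral: 34.999 g Mg in 452.324 g formula = 7.74 wt% Mg.
2.38% − 7.74% gives a difference of -5.36 percentage points.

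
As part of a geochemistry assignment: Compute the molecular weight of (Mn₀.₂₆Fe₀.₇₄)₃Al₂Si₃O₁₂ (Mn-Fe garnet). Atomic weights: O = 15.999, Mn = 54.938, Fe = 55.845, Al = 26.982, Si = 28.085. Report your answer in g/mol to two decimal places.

497.03 g/mol

M = 0.78·54.938 + 2.22·55.845 + 2·26.982 + 3·28.085 + 12·15.999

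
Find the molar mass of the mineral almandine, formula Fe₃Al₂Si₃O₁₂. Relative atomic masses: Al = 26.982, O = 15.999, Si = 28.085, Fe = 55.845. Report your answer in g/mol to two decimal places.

The formula mass is the sum 3·55.845 + 2·26.982 + 3·28.085 + 12·15.999.

497.74 g/mol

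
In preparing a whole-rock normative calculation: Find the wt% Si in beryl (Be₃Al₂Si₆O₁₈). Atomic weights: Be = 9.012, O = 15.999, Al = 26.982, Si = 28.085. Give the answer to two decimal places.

31.35 mass %

M(Be₃Al₂Si₆O₁₈) = 537.492 g/mol.
Si contributes 6 × 28.085 = 168.510 g per mole.
168.510/537.492 = 0.3135 → 31.35%.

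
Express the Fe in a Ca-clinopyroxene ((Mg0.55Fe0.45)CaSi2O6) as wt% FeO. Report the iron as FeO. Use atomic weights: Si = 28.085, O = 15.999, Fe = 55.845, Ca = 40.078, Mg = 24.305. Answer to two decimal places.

Formula mass = 230.740 g/mol.
0.45 Fe → 0.4500 mol FeO per formula unit; M(FeO) = 71.844, so FeO mass = 32.330 g.
32.330/230.740 × 100 = 14.01 wt%.

14.01 wt%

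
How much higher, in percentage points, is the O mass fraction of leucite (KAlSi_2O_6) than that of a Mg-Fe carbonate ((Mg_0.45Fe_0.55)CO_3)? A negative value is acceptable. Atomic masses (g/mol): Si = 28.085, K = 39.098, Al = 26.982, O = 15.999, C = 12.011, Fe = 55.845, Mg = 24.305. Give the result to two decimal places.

-3.23 percentage points

First mineral: 95.994 g O in 218.244 g formula = 43.98 wt% O.
Second mineral: 47.997 g O in 101.660 g formula = 47.21 wt% O.
43.98% − 47.21% gives a difference of -3.23 percentage points.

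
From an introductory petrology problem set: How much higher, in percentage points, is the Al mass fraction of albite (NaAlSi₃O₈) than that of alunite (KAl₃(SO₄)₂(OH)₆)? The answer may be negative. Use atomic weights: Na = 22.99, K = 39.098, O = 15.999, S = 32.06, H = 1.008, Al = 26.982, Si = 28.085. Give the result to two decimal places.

First mineral: 26.982 g Al in 262.219 g formula = 10.29 wt% Al.
Second mineral: 80.946 g Al in 414.198 g formula = 19.54 wt% Al.
10.29% − 19.54% gives a difference of -9.25 percentage points.

-9.25 percentage points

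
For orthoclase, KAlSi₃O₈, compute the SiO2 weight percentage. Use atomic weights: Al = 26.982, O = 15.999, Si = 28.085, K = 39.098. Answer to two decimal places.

64.76 wt%

Molar mass of KAlSi₃O₈ = 1×39.098 + 1×26.982 + 3×28.085 + 8×15.999 = 278.327 g/mol.
Each formula unit contains 3 Si, equivalent to 3/1 = 3.0000 mol SiO2.
M(SiO2) = 1×28.085 + 2×15.999 = 60.083 g/mol.
Mass of SiO2 per formula unit = 3.0000 × 60.083 = 180.249 g.
SiO2 wt% = 180.249 / 278.327 × 100 = 64.76%.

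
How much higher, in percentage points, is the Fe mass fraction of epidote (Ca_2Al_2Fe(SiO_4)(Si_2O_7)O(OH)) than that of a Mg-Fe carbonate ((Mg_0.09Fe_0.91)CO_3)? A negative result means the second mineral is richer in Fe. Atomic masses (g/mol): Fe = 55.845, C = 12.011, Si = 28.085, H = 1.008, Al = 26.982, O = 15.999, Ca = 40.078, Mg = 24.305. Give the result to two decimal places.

M(Ca_2Al_2Fe(SiO_4)(Si_2O_7)O(OH)) = 483.215 g/mol, so wt% Fe = 55.845/483.215 × 100 = 11.56%.
M((Mg_0.09Fe_0.91)CO_3) = 113.014 g/mol, so wt% Fe = 50.819/113.014 × 100 = 44.97%.
11.56 − 44.97 = -33.41 pp.

-33.41 percentage points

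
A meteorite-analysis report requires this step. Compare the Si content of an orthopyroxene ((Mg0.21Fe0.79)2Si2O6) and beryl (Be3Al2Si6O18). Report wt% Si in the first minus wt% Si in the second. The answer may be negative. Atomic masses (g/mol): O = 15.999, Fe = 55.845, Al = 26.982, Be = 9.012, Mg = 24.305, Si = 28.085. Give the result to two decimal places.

-8.94 percentage points

Si in (Mg0.21Fe0.79)2Si2O6: molar mass 250.607 g/mol; 2×28.085 = 56.170 g → 22.41 wt%.
Si in Be3Al2Si6O18: molar mass 537.492 g/mol; 6×28.085 = 168.510 g → 31.35 wt%.
Difference = 22.41 − 31.35 = -8.94 percentage points.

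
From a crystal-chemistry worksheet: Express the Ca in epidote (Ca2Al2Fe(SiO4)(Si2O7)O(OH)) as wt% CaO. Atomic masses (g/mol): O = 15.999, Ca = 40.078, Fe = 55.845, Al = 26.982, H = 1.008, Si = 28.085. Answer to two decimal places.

23.21 wt%

Molar mass of Ca2Al2Fe(SiO4)(Si2O7)O(OH) = 2*40.078 + 2*26.982 + 1*55.845 + 3*28.085 + 13*15.999 + 1*1.008 = 483.215 g/mol.
Each formula unit contains 2 Ca, equivalent to 2/1 = 2.0000 mol CaO.
M(CaO) = 1×40.078 + 1×15.999 = 56.077 g/mol.
Mass of CaO per formula unit = 2.0000 × 56.077 = 112.154 g.
CaO wt% = 112.154 / 483.215 × 100 = 23.21%.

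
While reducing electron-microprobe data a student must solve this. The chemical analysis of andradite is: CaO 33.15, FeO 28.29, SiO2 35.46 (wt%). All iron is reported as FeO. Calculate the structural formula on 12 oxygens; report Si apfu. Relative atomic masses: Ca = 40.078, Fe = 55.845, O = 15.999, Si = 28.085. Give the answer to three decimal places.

CaO (M=56.077): mol = 0.59115; Ca = 0.59115, O = 0.59115.
FeO (M=71.844): mol = 0.39377; Fe = 0.39377, O = 0.39377.
SiO2 (M=60.083): mol = 0.59018; Si = 0.59018, O = 1.18036.
ΣO = 2.16528; factor = 12/ΣO = 5.54201.
Si apfu = 0.59018 × 5.54201 = 3.271.

3.271 Si apfu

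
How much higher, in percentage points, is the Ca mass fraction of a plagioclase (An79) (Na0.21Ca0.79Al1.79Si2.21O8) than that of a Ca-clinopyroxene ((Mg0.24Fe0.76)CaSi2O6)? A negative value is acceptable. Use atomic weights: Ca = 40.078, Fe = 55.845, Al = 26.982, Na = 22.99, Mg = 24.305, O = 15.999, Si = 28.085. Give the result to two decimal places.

Ca in Na0.21Ca0.79Al1.79Si2.21O8: molar mass 274.847 g/mol; 0.79×40.078 = 31.662 g → 11.52 wt%.
Ca in (Mg0.24Fe0.76)CaSi2O6: molar mass 240.517 g/mol; 1×40.078 = 40.078 g → 16.66 wt%.
Difference = 11.52 − 16.66 = -5.14 percentage points.

-5.14 percentage points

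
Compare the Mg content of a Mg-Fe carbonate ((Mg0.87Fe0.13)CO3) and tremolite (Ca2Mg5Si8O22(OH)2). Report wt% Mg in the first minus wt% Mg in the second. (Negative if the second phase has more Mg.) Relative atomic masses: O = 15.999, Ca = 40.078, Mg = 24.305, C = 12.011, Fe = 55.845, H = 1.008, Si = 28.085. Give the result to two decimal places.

First mineral: 21.145 g Mg in 88.413 g formula = 23.92 wt% Mg.
Second mineral: 121.525 g Mg in 812.353 g formula = 14.96 wt% Mg.
23.92% − 14.96% gives a difference of 8.96 percentage points.

8.96 percentage points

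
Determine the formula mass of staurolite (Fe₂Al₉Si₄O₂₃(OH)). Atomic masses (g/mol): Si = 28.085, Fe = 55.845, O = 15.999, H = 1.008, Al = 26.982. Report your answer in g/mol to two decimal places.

851.85 g/mol

M = 2·55.845 + 9·26.982 + 4·28.085 + 24·15.999 + 1·1.008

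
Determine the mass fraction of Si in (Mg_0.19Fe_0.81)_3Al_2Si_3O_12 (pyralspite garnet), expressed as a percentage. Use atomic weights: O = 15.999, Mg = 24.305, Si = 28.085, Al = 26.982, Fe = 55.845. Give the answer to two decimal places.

Molar mass of (Mg_0.19Fe_0.81)_3Al_2Si_3O_12: 0.57×24.305 + 2.43×55.845 + 2×26.982 + 3×28.085 + 12×15.999 = 479.764 g/mol.
Mass of Si per formula unit: 3 × 28.085 = 84.255 g.
Weight fraction Si = 84.255 / 479.764 = 0.1756.

17.56 weight percent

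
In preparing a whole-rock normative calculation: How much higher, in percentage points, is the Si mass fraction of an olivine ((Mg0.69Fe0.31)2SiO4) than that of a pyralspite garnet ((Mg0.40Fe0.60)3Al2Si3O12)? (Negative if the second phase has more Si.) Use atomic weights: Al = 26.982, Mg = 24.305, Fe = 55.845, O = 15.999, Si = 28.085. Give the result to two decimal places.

M((Mg0.69Fe0.31)2SiO4) = 160.246 g/mol, so wt% Si = 28.085/160.246 × 100 = 17.53%.
M((Mg0.40Fe0.60)3Al2Si3O12) = 459.894 g/mol, so wt% Si = 84.255/459.894 × 100 = 18.32%.
17.53 − 18.32 = -0.79 pp.

-0.79 percentage points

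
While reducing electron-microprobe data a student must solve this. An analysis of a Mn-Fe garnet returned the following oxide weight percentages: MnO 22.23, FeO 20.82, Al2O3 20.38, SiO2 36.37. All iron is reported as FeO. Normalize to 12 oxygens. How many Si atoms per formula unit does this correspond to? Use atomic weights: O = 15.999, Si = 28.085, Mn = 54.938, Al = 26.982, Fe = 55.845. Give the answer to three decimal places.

MnO: 22.23/70.937 = 0.31338 mol → 0.31338 mol Mn, 0.31338 mol O.
FeO: 20.82/71.844 = 0.28979 mol → 0.28979 mol Fe, 0.28979 mol O.
Al2O3: 20.38/101.961 = 0.19988 mol → 0.39976 mol Al, 0.59964 mol O.
SiO2: 36.37/60.083 = 0.60533 mol → 0.60533 mol Si, 1.21066 mol O.
Total oxygen = 2.41347 mol. Normalization factor = 12/2.41347 = 4.97209.
Si per 12 O = 0.60533 × 4.97209 = 3.010.

3.010 Si apfu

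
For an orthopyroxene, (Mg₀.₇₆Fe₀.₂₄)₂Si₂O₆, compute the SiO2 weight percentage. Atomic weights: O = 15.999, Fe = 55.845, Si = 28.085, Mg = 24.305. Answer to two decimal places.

55.65 wt%

M((Mg₀.₇₆Fe₀.₂₄)₂Si₂O₆) = 215.913 g/mol; M(SiO2) = 60.083 g/mol.
Moles SiO2 per formula unit = 2 Si ÷ 1 = 2.0000.
SiO2 fraction = (2.0000 × 60.083) / 215.913 = 120.166/215.913 = 0.5565.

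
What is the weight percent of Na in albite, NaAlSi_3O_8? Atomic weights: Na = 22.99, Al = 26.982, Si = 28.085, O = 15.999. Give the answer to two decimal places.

M(NaAlSi_3O_8) = 262.219 g/mol.
Na contributes 1 × 22.99 = 22.990 g per mole.
22.990/262.219 = 0.0877 → 8.77%.

8.77 weight percent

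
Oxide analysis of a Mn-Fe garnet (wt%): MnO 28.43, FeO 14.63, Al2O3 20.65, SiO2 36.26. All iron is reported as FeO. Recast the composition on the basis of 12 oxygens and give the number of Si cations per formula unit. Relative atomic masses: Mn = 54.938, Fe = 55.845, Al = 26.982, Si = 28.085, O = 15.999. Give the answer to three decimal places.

MnO: 28.43/70.937 = 0.40078 mol → 0.40078 mol Mn, 0.40078 mol O.
FeO: 14.63/71.844 = 0.20364 mol → 0.20364 mol Fe, 0.20364 mol O.
Al2O3: 20.65/101.961 = 0.20253 mol → 0.40506 mol Al, 0.60759 mol O.
SiO2: 36.26/60.083 = 0.60350 mol → 0.60350 mol Si, 1.20700 mol O.
Total oxygen = 2.41901 mol. Normalization factor = 12/2.41901 = 4.96071.
Si per 12 O = 0.60350 × 4.96071 = 2.994.

2.994 Si apfu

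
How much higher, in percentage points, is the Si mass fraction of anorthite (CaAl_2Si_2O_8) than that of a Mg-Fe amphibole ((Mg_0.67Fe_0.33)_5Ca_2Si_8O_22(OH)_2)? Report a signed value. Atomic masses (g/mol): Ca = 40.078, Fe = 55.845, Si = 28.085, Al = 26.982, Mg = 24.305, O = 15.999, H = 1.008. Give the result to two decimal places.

M(CaAl_2Si_2O_8) = 278.204 g/mol, so wt% Si = 56.170/278.204 × 100 = 20.19%.
M((Mg_0.67Fe_0.33)_5Ca_2Si_8O_22(OH)_2) = 864.394 g/mol, so wt% Si = 224.680/864.394 × 100 = 25.99%.
20.19 − 25.99 = -5.80 pp.

-5.80 percentage points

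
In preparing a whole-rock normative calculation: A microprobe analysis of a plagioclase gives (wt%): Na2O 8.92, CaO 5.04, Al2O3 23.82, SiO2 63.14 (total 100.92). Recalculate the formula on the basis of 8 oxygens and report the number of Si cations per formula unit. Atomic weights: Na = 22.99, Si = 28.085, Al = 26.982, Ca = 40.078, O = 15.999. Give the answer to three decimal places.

Na2O: 8.92/61.979 = 0.14392 mol → 0.28784 mol Na, 0.14392 mol O.
CaO: 5.04/56.077 = 0.08988 mol → 0.08988 mol Ca, 0.08988 mol O.
Al2O3: 23.82/101.961 = 0.23362 mol → 0.46724 mol Al, 0.70086 mol O.
SiO2: 63.14/60.083 = 1.05088 mol → 1.05088 mol Si, 2.10176 mol O.
Total oxygen = 3.03642 mol. Normalization factor = 8/3.03642 = 2.63468.
Si per 8 O = 1.05088 × 2.63468 = 2.769.

2.769 Si apfu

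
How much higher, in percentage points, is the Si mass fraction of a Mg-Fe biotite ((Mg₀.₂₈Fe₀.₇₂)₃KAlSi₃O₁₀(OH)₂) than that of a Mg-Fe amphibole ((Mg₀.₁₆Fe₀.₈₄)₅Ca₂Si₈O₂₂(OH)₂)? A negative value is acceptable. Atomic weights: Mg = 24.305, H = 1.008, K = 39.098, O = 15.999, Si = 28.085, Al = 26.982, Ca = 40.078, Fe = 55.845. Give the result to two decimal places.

M((Mg₀.₂₈Fe₀.₇₂)₃KAlSi₃O₁₀(OH)₂) = 485.380 g/mol, so wt% Si = 84.255/485.380 × 100 = 17.36%.
M((Mg₀.₁₆Fe₀.₈₄)₅Ca₂Si₈O₂₂(OH)₂) = 944.821 g/mol, so wt% Si = 224.680/944.821 × 100 = 23.78%.
17.36 − 23.78 = -6.42 pp.

-6.42 percentage points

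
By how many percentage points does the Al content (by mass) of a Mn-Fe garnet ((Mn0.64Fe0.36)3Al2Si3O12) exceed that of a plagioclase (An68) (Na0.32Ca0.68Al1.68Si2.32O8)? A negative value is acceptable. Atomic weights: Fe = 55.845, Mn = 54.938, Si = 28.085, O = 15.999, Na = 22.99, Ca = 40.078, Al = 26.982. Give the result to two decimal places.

Al in (Mn0.64Fe0.36)3Al2Si3O12: molar mass 496.001 g/mol; 2×26.982 = 53.964 g → 10.88 wt%.
Al in Na0.32Ca0.68Al1.68Si2.32O8: molar mass 273.089 g/mol; 1.68×26.982 = 45.330 g → 16.60 wt%.
Difference = 10.88 − 16.60 = -5.72 percentage points.

-5.72 percentage points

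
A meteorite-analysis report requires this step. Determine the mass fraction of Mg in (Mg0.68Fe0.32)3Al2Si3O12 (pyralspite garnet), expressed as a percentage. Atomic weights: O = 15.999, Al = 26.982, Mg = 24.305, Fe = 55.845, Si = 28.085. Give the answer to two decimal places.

11.44 weight percent

Formula mass = 2.04*24.305 + 0.96*55.845 + 2*26.982 + 3*28.085 + 12*15.999 = 433.400 g/mol, of which 49.582 g is Mg.
So Mg makes up 49.582/433.400 = 0.1144 of the mass, i.e. 11.44%.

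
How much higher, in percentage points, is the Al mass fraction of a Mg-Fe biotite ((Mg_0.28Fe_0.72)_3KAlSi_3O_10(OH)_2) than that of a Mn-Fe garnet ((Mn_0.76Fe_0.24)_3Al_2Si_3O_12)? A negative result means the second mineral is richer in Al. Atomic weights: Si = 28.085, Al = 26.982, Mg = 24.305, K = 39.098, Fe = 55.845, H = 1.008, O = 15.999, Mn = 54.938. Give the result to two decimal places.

Al in (Mg_0.28Fe_0.72)_3KAlSi_3O_10(OH)_2: molar mass 485.380 g/mol; 1×26.982 = 26.982 g → 5.56 wt%.
Al in (Mn_0.76Fe_0.24)_3Al_2Si_3O_12: molar mass 495.674 g/mol; 2×26.982 = 53.964 g → 10.89 wt%.
Difference = 5.56 − 10.89 = -5.33 percentage points.

-5.33 percentage points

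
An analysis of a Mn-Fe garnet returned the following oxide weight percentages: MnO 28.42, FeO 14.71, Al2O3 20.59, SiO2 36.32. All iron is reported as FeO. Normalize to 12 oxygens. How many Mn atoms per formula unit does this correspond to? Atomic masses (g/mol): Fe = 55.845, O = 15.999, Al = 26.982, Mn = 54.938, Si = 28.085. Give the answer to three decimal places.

1.986 Mn apfu

MnO (M=70.937): mol = 0.40064; Mn = 0.40064, O = 0.40064.
FeO (M=71.844): mol = 0.20475; Fe = 0.20475, O = 0.20475.
Al2O3 (M=101.961): mol = 0.20194; Al = 0.40388, O = 0.60582.
SiO2 (M=60.083): mol = 0.60450; Si = 0.60450, O = 1.20900.
ΣO = 2.42021; factor = 12/ΣO = 4.95825.
Mn apfu = 0.40064 × 4.95825 = 1.986.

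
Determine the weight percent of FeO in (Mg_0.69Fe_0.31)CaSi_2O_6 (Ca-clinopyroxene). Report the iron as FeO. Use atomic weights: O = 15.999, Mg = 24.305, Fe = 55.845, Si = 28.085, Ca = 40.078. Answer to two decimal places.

M((Mg_0.69Fe_0.31)CaSi_2O_6) = 226.324 g/mol; M(FeO) = 71.844 g/mol.
Moles FeO per formula unit = 0.31 Fe ÷ 1 = 0.3100.
FeO fraction = (0.3100 × 71.844) / 226.324 = 22.272/226.324 = 0.0984.

9.84 wt%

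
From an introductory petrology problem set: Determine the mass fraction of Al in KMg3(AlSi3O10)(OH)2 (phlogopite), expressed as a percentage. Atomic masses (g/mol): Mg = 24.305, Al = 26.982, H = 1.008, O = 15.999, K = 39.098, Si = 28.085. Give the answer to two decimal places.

Formula mass = 1×39.098 + 3×24.305 + 1×26.982 + 3×28.085 + 12×15.999 + 2×1.008 = 417.254 g/mol, of which 26.982 g is Al.
So Al makes up 26.982/417.254 = 0.0647 of the mass, i.e. 6.47%.

6.47 weight percent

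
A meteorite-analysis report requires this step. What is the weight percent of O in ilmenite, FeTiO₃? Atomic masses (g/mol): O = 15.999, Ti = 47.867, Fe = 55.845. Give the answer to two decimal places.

31.64 weight percent

Molar mass of FeTiO₃: 1×55.845 + 1×47.867 + 3×15.999 = 151.709 g/mol.
Mass of O per formula unit: 3 × 15.999 = 47.997 g.
Weight fraction O = 47.997 / 151.709 = 0.3164.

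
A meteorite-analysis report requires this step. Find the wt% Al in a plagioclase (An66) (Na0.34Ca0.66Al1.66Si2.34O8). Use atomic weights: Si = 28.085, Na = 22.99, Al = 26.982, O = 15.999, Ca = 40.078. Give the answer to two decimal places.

Molar mass of Na0.34Ca0.66Al1.66Si2.34O8: 0.34·22.99 + 0.66·40.078 + 1.66·26.982 + 2.34·28.085 + 8·15.999 = 272.769 g/mol.
Mass of Al per formula unit: 1.66 × 26.982 = 44.790 g.
Weight fraction Al = 44.790 / 272.769 = 0.1642.

16.42 wt%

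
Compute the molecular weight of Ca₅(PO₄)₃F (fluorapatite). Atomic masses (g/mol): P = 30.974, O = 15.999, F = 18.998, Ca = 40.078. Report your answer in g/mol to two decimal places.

M = 5·40.078 + 3·30.974 + 12·15.999 + 1·18.998

504.30 g/mol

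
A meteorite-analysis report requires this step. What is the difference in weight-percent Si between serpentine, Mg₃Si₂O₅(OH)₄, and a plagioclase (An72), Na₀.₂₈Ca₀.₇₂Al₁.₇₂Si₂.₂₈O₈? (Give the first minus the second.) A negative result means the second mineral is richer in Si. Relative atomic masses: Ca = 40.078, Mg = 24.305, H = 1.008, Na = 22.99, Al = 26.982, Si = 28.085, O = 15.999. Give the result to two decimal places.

-3.12 percentage points

M(Mg₃Si₂O₅(OH)₄) = 277.108 g/mol, so wt% Si = 56.170/277.108 × 100 = 20.27%.
M(Na₀.₂₈Ca₀.₇₂Al₁.₇₂Si₂.₂₈O₈) = 273.728 g/mol, so wt% Si = 64.034/273.728 × 100 = 23.39%.
20.27 − 23.39 = -3.12 pp.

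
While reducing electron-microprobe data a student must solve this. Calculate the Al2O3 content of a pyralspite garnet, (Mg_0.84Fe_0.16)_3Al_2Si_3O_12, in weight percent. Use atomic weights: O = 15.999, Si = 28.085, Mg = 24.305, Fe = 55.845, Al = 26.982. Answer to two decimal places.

24.38 wt%

Molar mass of (Mg_0.84Fe_0.16)_3Al_2Si_3O_12 = 2.52·24.305 + 0.48·55.845 + 2·26.982 + 3·28.085 + 12·15.999 = 418.261 g/mol.
Each formula unit contains 2 Al, equivalent to 2/2 = 1.0000 mol Al2O3.
M(Al2O3) = 2×26.982 + 3×15.999 = 101.961 g/mol.
Mass of Al2O3 per formula unit = 1.0000 × 101.961 = 101.961 g.
Al2O3 wt% = 101.961 / 418.261 × 100 = 24.38%.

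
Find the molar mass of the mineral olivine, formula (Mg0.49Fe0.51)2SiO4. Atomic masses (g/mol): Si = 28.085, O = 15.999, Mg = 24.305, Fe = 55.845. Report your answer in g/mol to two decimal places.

The formula mass is the sum 0.98(24.305) + 1.02(55.845) + 1(28.085) + 4(15.999).

172.86 g/mol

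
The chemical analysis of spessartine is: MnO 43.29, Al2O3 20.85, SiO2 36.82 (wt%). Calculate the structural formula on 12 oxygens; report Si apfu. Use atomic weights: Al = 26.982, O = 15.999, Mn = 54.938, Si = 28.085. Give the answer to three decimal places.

MnO (M=70.937): mol = 0.61026; Mn = 0.61026, O = 0.61026.
Al2O3 (M=101.961): mol = 0.20449; Al = 0.40898, O = 0.61347.
SiO2 (M=60.083): mol = 0.61282; Si = 0.61282, O = 1.22564.
ΣO = 2.44937; factor = 12/ΣO = 4.89922.
Si apfu = 0.61282 × 4.89922 = 3.002.

3.002 Si apfu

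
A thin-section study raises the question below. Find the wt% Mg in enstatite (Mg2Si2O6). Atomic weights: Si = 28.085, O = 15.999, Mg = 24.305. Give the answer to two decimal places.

24.21 weight percent

M(Mg2Si2O6) = 200.774 g/mol.
Mg contributes 2 × 24.305 = 48.610 g per mole.
48.610/200.774 = 0.2421 → 24.21%.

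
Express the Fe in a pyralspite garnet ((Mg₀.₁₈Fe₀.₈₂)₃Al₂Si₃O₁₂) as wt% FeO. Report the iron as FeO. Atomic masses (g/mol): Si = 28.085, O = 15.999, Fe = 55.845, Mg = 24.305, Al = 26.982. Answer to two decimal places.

Molar mass of (Mg₀.₁₈Fe₀.₈₂)₃Al₂Si₃O₁₂ = 0.54*24.305 + 2.46*55.845 + 2*26.982 + 3*28.085 + 12*15.999 = 480.710 g/mol.
Each formula unit contains 2.46 Fe, equivalent to 2.46/1 = 2.4600 mol FeO.
M(FeO) = 1×55.845 + 1×15.999 = 71.844 g/mol.
Mass of FeO per formula unit = 2.4600 × 71.844 = 176.736 g.
FeO wt% = 176.736 / 480.710 × 100 = 36.77%.

36.77 wt%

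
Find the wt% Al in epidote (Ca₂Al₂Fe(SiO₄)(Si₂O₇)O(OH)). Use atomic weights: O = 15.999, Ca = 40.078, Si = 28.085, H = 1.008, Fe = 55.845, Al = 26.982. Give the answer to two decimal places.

M(Ca₂Al₂Fe(SiO₄)(Si₂O₇)O(OH)) = 483.215 g/mol.
Al contributes 2 × 26.982 = 53.964 g per mole.
53.964/483.215 = 0.1117 → 11.17%.

11.17 weight percent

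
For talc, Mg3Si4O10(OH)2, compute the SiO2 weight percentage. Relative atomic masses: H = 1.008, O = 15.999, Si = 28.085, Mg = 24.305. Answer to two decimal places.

Molar mass of Mg3Si4O10(OH)2 = 3×24.305 + 4×28.085 + 12×15.999 + 2×1.008 = 379.259 g/mol.
Each formula unit contains 4 Si, equivalent to 4/1 = 4.0000 mol SiO2.
M(SiO2) = 1×28.085 + 2×15.999 = 60.083 g/mol.
Mass of SiO2 per formula unit = 4.0000 × 60.083 = 240.332 g.
SiO2 wt% = 240.332 / 379.259 × 100 = 63.37%.

63.37 wt%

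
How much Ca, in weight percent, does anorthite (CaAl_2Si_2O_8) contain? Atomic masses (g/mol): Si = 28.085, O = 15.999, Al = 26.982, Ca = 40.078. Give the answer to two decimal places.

Formula mass = 1*40.078 + 2*26.982 + 2*28.085 + 8*15.999 = 278.204 g/mol, of which 40.078 g is Ca.
So Ca makes up 40.078/278.204 = 0.1441 of the mass, i.e. 14.41%.

14.41 weight percent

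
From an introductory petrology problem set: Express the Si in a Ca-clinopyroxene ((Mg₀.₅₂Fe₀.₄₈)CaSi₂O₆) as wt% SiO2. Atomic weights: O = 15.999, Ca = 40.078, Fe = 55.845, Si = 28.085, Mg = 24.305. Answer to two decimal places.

Formula mass = 231.686 g/mol.
2 Si → 2.0000 mol SiO2 per formula unit; M(SiO2) = 60.083, so SiO2 mass = 120.166 g.
120.166/231.686 × 100 = 51.87 wt%.

51.87 wt%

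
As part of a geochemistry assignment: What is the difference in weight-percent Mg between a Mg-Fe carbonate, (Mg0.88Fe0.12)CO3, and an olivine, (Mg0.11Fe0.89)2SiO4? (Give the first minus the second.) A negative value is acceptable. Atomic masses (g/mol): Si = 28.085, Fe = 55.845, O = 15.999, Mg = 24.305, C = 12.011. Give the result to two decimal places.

Mg in (Mg0.88Fe0.12)CO3: molar mass 88.098 g/mol; 0.88×24.305 = 21.388 g → 24.28 wt%.
Mg in (Mg0.11Fe0.89)2SiO4: molar mass 196.832 g/mol; 0.22×24.305 = 5.347 g → 2.72 wt%.
Difference = 24.28 − 2.72 = 21.56 percentage points.

21.56 percentage points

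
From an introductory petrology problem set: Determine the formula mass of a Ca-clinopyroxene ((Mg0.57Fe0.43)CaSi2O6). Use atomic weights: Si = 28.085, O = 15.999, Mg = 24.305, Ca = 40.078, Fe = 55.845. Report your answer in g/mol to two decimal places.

230.11 g/mol

M = 0.57×24.305 + 0.43×55.845 + 1×40.078 + 2×28.085 + 6×15.999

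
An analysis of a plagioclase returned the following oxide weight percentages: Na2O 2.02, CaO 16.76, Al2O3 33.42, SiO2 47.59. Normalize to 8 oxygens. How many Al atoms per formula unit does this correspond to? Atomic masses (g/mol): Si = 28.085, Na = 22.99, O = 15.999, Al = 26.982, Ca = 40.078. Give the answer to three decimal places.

1.809 Al apfu

2.02 wt% Na2O ÷ 61.979 g/mol = 0.03259 mol, giving 0.06518 Na and 0.03259 O.
16.76 wt% CaO ÷ 56.077 g/mol = 0.29887 mol, giving 0.29887 Ca and 0.29887 O.
33.42 wt% Al2O3 ÷ 101.961 g/mol = 0.32777 mol, giving 0.65554 Al and 0.98331 O.
47.59 wt% SiO2 ÷ 60.083 g/mol = 0.79207 mol, giving 0.79207 Si and 1.58414 O.
Oxygen sums to 2.89891; scaling by 8/2.89891 = 2.75966 puts the formula on 8 O.
Al: 0.65554 × 2.75966 = 1.809 atoms per formula unit.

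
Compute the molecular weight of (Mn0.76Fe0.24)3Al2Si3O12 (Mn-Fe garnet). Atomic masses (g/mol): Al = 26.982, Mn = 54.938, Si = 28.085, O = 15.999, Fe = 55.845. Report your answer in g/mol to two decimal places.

The formula mass is the sum 2.28*54.938 + 0.72*55.845 + 2*26.982 + 3*28.085 + 12*15.999.

495.67 g/mol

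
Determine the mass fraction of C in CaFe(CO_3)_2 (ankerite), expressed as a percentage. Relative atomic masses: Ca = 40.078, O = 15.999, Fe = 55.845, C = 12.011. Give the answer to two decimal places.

Formula mass = 1*40.078 + 1*55.845 + 2*12.011 + 6*15.999 = 215.939 g/mol, of which 24.022 g is C.
So C makes up 24.022/215.939 = 0.1112 of the mass, i.e. 11.12%.

11.12 wt%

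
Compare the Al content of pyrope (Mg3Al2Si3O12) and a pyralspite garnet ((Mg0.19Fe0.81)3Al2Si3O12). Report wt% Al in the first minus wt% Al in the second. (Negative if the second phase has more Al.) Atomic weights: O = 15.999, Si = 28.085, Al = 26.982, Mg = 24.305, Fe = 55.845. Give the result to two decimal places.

2.14 percentage points

First mineral: 53.964 g Al in 403.122 g formula = 13.39 wt% Al.
Second mineral: 53.964 g Al in 479.764 g formula = 11.25 wt% Al.
13.39% − 11.25% gives a difference of 2.14 percentage points.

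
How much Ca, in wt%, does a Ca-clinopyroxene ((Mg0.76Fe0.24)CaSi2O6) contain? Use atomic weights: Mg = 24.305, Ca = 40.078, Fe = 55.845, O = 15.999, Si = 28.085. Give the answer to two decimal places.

17.88 wt%

Molar mass of (Mg0.76Fe0.24)CaSi2O6: 0.76*24.305 + 0.24*55.845 + 1*40.078 + 2*28.085 + 6*15.999 = 224.117 g/mol.
Mass of Ca per formula unit: 1 × 40.078 = 40.078 g.
Weight fraction Ca = 40.078 / 224.117 = 0.1788.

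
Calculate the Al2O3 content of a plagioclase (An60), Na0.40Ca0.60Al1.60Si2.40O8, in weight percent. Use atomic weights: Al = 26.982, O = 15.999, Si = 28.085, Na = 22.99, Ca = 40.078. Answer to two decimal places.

Molar mass of Na0.40Ca0.60Al1.60Si2.40O8 = 0.40·22.99 + 0.60·40.078 + 1.60·26.982 + 2.40·28.085 + 8·15.999 = 271.810 g/mol.
Each formula unit contains 1.60 Al, equivalent to 1.60/2 = 0.8000 mol Al2O3.
M(Al2O3) = 2×26.982 + 3×15.999 = 101.961 g/mol.
Mass of Al2O3 per formula unit = 0.8000 × 101.961 = 81.569 g.
Al2O3 wt% = 81.569 / 271.810 × 100 = 30.01%.

30.01 wt%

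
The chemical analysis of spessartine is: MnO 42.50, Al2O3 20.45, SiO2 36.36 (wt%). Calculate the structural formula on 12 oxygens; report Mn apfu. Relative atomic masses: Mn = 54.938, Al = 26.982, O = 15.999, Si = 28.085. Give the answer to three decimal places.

2.982 Mn apfu

MnO (M=70.937): mol = 0.59912; Mn = 0.59912, O = 0.59912.
Al2O3 (M=101.961): mol = 0.20057; Al = 0.40114, O = 0.60171.
SiO2 (M=60.083): mol = 0.60516; Si = 0.60516, O = 1.21032.
ΣO = 2.41115; factor = 12/ΣO = 4.97688.
Mn apfu = 0.59912 × 4.97688 = 2.982.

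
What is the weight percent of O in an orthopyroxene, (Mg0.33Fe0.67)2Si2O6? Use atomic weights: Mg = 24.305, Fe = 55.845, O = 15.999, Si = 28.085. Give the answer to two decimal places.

39.50 weight percent

M((Mg0.33Fe0.67)2Si2O6) = 243.038 g/mol.
O contributes 6 × 15.999 = 95.994 g per mole.
95.994/243.038 = 0.3950 → 39.50%.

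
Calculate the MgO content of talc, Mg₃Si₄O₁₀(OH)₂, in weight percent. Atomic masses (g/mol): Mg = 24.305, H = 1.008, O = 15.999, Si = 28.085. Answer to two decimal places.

31.88 wt%

Molar mass of Mg₃Si₄O₁₀(OH)₂ = 3*24.305 + 4*28.085 + 12*15.999 + 2*1.008 = 379.259 g/mol.
Each formula unit contains 3 Mg, equivalent to 3/1 = 3.0000 mol MgO.
M(MgO) = 1×24.305 + 1×15.999 = 40.304 g/mol.
Mass of MgO per formula unit = 3.0000 × 40.304 = 120.912 g.
MgO wt% = 120.912 / 379.259 × 100 = 31.88%.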